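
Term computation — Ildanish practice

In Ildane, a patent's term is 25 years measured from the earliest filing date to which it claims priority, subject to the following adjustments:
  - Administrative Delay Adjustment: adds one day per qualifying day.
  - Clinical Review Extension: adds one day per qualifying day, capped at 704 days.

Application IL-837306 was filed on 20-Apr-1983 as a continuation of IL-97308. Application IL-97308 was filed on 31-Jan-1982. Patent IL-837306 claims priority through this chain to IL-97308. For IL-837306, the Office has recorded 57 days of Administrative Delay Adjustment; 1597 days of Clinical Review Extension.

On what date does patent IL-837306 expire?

Earliest priority filing: 31 January 1982.
Base term: 31 January 1982 + 25 years → 31 January 2007.
Administrative Delay Adjustment: +57 days → 29 March 2007.
Clinical Review Extension: 1597 days claimed exceeds the 704-day cap, so +704 days → 2 March 2009.

2009-03-02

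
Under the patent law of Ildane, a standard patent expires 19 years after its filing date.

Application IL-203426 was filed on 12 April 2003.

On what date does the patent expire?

Filing date + 19 years → 12 April 2022.

2022-04-12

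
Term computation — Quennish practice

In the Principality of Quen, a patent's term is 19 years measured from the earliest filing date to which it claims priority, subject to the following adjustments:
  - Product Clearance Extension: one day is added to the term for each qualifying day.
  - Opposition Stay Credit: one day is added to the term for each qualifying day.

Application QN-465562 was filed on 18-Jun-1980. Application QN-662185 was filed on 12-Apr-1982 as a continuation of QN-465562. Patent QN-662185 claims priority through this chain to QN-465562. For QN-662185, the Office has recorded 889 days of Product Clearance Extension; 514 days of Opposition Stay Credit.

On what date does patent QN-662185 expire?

Earliest priority filing: 18 June 1980.
Base term: 18 June 1980 + 19 years → 18 June 1999.
Product Clearance Extension: +889 days → 23 November 2001.
Opposition Stay Credit: +514 days → 21 April 2003.

2003-04-21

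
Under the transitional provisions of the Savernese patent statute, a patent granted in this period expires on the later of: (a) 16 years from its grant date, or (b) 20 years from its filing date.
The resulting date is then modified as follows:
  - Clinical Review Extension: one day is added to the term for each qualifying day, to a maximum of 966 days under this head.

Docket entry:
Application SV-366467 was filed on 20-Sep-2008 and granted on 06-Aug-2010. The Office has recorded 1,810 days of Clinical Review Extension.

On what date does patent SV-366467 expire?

(a) grant + 16 years → 6 August 2026.
(b) filing + 20 years → 20 September 2028.
Later of the two: 20 September 2028.
Clinical Review Extension: 1810 days claimed exceeds the 966-day cap, so +966 days → 14 May 2031.

May 14, 2031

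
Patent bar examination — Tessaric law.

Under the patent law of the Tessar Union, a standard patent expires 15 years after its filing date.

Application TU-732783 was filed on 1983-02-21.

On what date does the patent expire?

Filing date + 15 years → 21 February 1998.

1998-02-21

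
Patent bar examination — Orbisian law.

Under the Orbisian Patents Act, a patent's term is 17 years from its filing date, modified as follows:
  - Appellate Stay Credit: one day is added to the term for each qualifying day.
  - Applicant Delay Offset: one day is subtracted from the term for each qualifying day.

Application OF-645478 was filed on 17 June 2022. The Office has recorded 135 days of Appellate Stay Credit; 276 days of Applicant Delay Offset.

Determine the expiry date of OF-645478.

Base term: filing date + 17 years → 17 June 2039.
Appellate Stay Credit: +135 days → 30 October 2039.
Applicant Delay Offset: −276 days → 27 January 2039.

January 27, 2039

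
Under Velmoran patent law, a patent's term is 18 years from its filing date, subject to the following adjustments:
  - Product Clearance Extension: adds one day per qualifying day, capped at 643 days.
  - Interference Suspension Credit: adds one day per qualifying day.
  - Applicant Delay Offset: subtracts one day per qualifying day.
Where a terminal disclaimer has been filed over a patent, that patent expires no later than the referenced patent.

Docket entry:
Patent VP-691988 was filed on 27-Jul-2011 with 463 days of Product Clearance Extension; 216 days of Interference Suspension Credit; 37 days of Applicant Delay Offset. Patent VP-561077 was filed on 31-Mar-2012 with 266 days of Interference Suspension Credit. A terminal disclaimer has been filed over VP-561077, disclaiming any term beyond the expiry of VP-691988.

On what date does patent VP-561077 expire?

2030-12-22

Natural term of VP-561077:
  Base: filing + 18 years → 31 March 2030.
  Interference Suspension Credit: +266 days → 22 December 2030.
Expiry of referenced patent VP-691988:
  Base: filing + 18 years → 27 July 2029.
  Product Clearance Extension: 463 days (within the 643-day cap) → +463 days → 2 November 2030.
  Interference Suspension Credit: +216 days → 6 June 2031.
  Applicant Delay Offset: −37 days → 30 April 2031.
Terminal disclaimer: VP-561077 expires on the earlier of 22 December 2030 and 30 April 2031.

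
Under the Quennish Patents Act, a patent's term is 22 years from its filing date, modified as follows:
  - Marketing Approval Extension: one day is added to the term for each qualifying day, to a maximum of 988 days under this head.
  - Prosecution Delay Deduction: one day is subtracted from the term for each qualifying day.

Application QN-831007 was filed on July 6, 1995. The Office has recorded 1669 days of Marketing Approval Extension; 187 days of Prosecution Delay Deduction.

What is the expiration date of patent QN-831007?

2019-09-15

Base term: filing date + 22 years → 6 July 2017.
Marketing Approval Extension: 1669 days claimed exceeds the 988-day cap, so +988 days → 20 March 2020.
Prosecution Delay Deduction: −187 days → 15 September 2019.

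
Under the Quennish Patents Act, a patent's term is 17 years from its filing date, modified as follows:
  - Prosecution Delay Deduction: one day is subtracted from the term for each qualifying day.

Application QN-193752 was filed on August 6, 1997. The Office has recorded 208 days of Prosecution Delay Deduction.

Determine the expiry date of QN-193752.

Base term: filing date + 17 years → 6 August 2014.
Prosecution Delay Deduction: −208 days → 10 January 2014.

January 10, 2014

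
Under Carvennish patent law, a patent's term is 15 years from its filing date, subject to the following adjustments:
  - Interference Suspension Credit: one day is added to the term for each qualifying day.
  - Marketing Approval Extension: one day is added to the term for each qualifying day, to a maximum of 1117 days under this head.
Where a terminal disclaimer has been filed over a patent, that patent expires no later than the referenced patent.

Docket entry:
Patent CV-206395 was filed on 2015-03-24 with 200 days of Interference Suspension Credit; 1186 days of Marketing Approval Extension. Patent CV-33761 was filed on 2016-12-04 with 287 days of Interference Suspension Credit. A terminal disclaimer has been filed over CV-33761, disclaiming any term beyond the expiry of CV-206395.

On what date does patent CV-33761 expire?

Natural term of CV-33761:
  Base: filing + 15 years → 4 December 2031.
  Interference Suspension Credit: +287 days → 16 September 2032.
Expiry of referenced patent CV-206395:
  Base: filing + 15 years → 24 March 2030.
  Interference Suspension Credit: +200 days → 10 October 2030.
  Marketing Approval Extension: 1186 days claimed exceeds the 1117-day cap, so +1117 days → 31 October 2033.
Terminal disclaimer: CV-33761 expires on the earlier of 16 September 2032 and 31 October 2033.

2032-09-16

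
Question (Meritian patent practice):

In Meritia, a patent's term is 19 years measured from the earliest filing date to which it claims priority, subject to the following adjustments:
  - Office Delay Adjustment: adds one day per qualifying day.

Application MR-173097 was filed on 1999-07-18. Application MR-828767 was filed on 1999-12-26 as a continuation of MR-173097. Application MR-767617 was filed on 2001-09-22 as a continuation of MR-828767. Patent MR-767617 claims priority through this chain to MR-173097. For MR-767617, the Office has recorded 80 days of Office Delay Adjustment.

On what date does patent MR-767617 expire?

Earliest priority filing: 18 July 1999.
Base term: 18 July 1999 + 19 years → 18 July 2018.
Office Delay Adjustment: +80 days → 6 October 2018.

2018-10-06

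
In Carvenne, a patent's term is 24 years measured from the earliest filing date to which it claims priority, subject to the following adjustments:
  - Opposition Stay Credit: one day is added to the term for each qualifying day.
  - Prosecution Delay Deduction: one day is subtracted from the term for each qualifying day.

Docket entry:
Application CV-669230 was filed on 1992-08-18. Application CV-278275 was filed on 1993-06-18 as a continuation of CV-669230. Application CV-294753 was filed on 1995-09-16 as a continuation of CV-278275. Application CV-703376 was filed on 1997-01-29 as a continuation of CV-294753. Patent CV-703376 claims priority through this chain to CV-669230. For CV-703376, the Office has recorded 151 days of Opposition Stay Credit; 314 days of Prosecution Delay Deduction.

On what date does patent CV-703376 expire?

March 8, 2016

Earliest priority filing: 18 August 1992.
Base term: 18 August 1992 + 24 years → 18 August 2016.
Opposition Stay Credit: +151 days → 16 January 2017.
Prosecution Delay Deduction: −314 days → 8 March 2016.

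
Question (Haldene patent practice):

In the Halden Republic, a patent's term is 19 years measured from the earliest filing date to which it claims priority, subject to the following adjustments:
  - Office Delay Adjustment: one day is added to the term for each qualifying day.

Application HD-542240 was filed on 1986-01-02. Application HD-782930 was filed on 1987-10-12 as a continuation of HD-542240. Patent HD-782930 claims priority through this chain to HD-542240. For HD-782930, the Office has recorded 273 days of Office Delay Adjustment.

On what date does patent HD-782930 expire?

Earliest priority filing: 2 January 1986.
Base term: 2 January 1986 + 19 years → 2 January 2005.
Office Delay Adjustment: +273 days → 2 October 2005.

2005-10-02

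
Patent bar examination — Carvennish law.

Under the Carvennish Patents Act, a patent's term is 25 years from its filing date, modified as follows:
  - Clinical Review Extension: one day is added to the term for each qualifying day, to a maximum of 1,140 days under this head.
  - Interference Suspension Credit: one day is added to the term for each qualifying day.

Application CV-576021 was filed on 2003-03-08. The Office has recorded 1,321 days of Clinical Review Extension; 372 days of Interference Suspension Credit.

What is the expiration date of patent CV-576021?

Base term: filing date + 25 years → 8 March 2028.
Clinical Review Extension: 1321 days claimed exceeds the 1140-day cap, so +1140 days → 22 April 2031.
Interference Suspension Credit: +372 days → 28 April 2032.

April 28, 2032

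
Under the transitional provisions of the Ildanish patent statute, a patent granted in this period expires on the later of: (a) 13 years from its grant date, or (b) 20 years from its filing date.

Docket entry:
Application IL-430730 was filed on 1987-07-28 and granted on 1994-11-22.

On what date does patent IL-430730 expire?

(a) grant + 13 years → 22 November 2007.
(b) filing + 20 years → 28 July 2007.
Later of the two: 22 November 2007.

2007-11-22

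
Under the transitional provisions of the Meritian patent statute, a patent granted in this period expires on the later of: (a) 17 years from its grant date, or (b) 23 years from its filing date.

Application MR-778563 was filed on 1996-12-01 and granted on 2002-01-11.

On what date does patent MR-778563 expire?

(a) grant + 17 years → 11 January 2019.
(b) filing + 23 years → 1 December 2019.
Later of the two: 1 December 2019.

2019-12-01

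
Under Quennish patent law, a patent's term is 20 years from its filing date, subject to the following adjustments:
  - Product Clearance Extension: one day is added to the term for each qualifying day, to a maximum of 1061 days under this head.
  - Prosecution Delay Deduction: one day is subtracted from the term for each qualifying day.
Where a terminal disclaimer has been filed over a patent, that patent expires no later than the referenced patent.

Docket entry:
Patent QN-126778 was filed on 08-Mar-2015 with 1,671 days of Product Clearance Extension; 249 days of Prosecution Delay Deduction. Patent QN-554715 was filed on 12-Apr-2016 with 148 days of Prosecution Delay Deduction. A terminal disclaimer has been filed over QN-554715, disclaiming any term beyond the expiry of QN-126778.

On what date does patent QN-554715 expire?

November 16, 2035

Natural term of QN-554715:
  Base: filing + 20 years → 12 April 2036.
  Prosecution Delay Deduction: −148 days → 16 November 2035.
Expiry of referenced patent QN-126778:
  Base: filing + 20 years → 8 March 2035.
  Product Clearance Extension: 1671 days claimed exceeds the 1061-day cap, so +1061 days → 1 February 2038.
  Prosecution Delay Deduction: −249 days → 28 May 2037.
Terminal disclaimer: QN-554715 expires on the earlier of 16 November 2035 and 28 May 2037.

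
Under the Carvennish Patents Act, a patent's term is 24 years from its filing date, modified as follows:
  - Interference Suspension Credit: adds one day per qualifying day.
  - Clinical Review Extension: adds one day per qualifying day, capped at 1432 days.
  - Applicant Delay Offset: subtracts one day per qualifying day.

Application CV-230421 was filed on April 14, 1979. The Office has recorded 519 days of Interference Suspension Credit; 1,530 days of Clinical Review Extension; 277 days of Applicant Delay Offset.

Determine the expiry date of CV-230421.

Base term: filing date + 24 years → 14 April 2003.
Interference Suspension Credit: +519 days → 14 September 2004.
Clinical Review Extension: 1530 days claimed exceeds the 1432-day cap, so +1432 days → 16 August 2008.
Applicant Delay Offset: −277 days → 13 November 2007.

2007-11-13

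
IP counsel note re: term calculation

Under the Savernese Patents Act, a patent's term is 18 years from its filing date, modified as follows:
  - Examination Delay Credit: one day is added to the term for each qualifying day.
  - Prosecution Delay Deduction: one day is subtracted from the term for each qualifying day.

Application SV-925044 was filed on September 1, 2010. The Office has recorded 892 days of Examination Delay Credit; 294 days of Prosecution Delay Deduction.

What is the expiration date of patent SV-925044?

Base term: filing date + 18 years → 1 September 2028.
Examination Delay Credit: +892 days → 10 February 2031.
Prosecution Delay Deduction: −294 days → 22 April 2030.

2030-04-22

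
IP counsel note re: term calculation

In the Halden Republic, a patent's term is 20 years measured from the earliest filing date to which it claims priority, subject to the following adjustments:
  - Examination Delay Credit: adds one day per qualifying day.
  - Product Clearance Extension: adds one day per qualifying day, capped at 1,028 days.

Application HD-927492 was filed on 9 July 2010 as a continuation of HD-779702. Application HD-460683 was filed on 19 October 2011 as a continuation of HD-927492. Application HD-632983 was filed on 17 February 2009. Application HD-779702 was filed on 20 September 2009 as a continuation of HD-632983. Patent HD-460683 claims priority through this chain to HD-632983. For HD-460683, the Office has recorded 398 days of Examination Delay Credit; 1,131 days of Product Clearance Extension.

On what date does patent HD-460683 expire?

Earliest priority filing: 17 February 2009.
Base term: 17 February 2009 + 20 years → 17 February 2029.
Examination Delay Credit: +398 days → 22 March 2030.
Product Clearance Extension: 1131 days claimed exceeds the 1028-day cap, so +1028 days → 13 January 2033.

2033-01-13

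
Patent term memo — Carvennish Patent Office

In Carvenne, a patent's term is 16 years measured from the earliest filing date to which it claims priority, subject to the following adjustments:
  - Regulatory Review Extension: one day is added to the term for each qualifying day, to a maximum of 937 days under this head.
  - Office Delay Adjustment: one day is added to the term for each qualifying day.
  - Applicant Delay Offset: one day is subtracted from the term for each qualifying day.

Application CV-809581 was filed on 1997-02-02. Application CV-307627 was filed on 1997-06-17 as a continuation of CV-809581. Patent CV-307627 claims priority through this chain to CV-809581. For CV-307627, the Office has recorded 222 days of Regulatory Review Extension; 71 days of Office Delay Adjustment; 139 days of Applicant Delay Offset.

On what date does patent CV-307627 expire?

2013-07-06

Earliest priority filing: 2 February 1997.
Base term: 2 February 1997 + 16 years → 2 February 2013.
Regulatory Review Extension: 222 days (within the 937-day cap) → +222 days → 12 September 2013.
Office Delay Adjustment: +71 days → 22 November 2013.
Applicant Delay Offset: −139 days → 6 July 2013.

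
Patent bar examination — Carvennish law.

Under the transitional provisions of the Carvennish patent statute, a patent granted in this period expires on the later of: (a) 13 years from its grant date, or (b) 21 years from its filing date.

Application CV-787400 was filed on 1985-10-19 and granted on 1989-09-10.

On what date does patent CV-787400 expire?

(a) grant + 13 years → 10 September 2002.
(b) filing + 21 years → 19 October 2006.
Later of the two: 19 October 2006.

2006-10-19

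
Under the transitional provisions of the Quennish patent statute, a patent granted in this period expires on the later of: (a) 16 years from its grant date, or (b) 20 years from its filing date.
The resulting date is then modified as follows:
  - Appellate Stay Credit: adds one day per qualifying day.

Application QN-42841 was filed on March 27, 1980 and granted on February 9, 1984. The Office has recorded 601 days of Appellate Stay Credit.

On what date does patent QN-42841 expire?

(a) grant + 16 years → 9 February 2000.
(b) filing + 20 years → 27 March 2000.
Later of the two: 27 March 2000.
Appellate Stay Credit: +601 days → 18 November 2001.

2001-11-18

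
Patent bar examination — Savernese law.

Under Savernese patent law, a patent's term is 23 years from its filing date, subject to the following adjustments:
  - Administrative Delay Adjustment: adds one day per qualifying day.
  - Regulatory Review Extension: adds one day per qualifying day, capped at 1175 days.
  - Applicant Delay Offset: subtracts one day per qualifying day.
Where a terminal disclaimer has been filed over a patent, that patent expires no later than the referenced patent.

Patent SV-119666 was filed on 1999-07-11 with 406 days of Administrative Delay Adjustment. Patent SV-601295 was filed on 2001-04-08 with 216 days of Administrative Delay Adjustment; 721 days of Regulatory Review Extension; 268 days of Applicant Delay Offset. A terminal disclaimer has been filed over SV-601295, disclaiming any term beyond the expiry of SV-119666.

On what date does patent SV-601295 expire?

August 21, 2023

Natural term of SV-601295:
  Base: filing + 23 years → 8 April 2024.
  Administrative Delay Adjustment: +216 days → 10 November 2024.
  Regulatory Review Extension: 721 days (within the 1175-day cap) → +721 days → 1 November 2026.
  Applicant Delay Offset: −268 days → 6 February 2026.
Expiry of referenced patent SV-119666:
  Base: filing + 23 years → 11 July 2022.
  Administrative Delay Adjustment: +406 days → 21 August 2023.
Terminal disclaimer: SV-601295 expires on the earlier of 6 February 2026 and 21 August 2023.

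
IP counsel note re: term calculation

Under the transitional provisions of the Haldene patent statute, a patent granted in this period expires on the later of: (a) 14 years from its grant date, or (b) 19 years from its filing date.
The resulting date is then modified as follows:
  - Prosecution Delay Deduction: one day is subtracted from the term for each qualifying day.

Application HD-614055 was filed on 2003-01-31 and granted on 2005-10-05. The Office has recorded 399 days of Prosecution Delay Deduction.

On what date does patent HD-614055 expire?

December 28, 2020

(a) grant + 14 years → 5 October 2019.
(b) filing + 19 years → 31 January 2022.
Later of the two: 31 January 2022.
Prosecution Delay Deduction: −399 days → 28 December 2020.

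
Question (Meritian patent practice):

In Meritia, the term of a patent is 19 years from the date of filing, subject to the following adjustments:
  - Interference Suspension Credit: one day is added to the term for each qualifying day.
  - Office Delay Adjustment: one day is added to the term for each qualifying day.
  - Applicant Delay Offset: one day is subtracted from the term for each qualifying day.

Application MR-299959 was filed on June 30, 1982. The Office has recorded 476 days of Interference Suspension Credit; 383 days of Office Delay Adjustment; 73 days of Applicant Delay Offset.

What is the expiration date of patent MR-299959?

Base term: filing date + 19 years → 30 June 2001.
Interference Suspension Credit: +476 days → 19 October 2002.
Office Delay Adjustment: +383 days → 6 November 2003.
Applicant Delay Offset: −73 days → 25 August 2003.

August 25, 2003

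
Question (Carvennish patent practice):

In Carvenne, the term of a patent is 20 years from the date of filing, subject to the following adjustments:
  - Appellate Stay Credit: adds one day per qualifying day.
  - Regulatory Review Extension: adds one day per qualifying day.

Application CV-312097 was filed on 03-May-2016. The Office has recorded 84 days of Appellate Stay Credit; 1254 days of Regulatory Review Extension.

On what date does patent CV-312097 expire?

Base term: filing date + 20 years → 3 May 2036.
Appellate Stay Credit: +84 days → 26 July 2036.
Regulatory Review Extension: +1254 days → 1 January 2040.

2040-01-01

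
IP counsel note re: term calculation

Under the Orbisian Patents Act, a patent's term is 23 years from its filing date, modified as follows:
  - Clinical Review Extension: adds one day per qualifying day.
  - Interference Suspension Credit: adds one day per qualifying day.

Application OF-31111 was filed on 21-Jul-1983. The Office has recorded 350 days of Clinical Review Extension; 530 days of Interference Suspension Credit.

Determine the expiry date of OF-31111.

Base term: filing date + 23 years → 21 July 2006.
Clinical Review Extension: +350 days → 6 July 2007.
Interference Suspension Credit: +530 days → 17 December 2008.

2008-12-17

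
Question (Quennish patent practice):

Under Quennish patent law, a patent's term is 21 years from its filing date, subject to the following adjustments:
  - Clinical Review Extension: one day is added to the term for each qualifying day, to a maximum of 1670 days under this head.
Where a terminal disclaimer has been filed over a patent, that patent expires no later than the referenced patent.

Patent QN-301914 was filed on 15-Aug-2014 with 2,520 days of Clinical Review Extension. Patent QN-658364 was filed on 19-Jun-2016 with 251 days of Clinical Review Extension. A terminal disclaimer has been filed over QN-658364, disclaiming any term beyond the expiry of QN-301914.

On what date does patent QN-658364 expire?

Natural term of QN-658364:
  Base: filing + 21 years → 19 June 2037.
  Clinical Review Extension: 251 days (within the 1670-day cap) → +251 days → 25 February 2038.
Expiry of referenced patent QN-301914:
  Base: filing + 21 years → 15 August 2035.
  Clinical Review Extension: 2520 days claimed exceeds the 1670-day cap, so +1670 days → 11 March 2040.
Terminal disclaimer: QN-658364 expires on the earlier of 25 February 2038 and 11 March 2040.

2038-02-25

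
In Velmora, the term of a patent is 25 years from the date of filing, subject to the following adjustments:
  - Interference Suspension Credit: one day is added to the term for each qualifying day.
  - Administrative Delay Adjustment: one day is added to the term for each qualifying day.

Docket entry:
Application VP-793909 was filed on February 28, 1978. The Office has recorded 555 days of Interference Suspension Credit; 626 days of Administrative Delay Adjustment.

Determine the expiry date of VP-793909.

Base term: filing date + 25 years → 28 February 2003.
Interference Suspension Credit: +555 days → 5 September 2004.
Administrative Delay Adjustment: +626 days → 24 May 2006.

2006-05-24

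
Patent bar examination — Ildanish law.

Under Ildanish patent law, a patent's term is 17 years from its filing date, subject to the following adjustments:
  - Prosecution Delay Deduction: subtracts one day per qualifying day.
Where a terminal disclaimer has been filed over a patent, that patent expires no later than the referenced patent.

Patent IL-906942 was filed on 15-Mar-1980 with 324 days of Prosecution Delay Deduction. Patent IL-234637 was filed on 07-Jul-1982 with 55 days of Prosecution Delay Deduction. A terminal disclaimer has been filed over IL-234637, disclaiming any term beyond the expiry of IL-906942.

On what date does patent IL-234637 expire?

Natural term of IL-234637:
  Base: filing + 17 years → 7 July 1999.
  Prosecution Delay Deduction: −55 days → 13 May 1999.
Expiry of referenced patent IL-906942:
  Base: filing + 17 years → 15 March 1997.
  Prosecution Delay Deduction: −324 days → 25 April 1996.
Terminal disclaimer: IL-234637 expires on the earlier of 13 May 1999 and 25 April 1996.

1996-04-25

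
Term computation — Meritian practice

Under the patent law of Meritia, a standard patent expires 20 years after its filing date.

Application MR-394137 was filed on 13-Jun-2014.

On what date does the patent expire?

Filing date + 20 years → 13 June 2034.

June 13, 2034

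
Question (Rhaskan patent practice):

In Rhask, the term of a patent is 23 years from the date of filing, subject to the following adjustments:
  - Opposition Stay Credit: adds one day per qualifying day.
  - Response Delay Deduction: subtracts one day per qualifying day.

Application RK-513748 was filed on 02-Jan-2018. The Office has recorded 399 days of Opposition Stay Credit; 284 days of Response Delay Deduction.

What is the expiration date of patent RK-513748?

Base term: filing date + 23 years → 2 January 2041.
Opposition Stay Credit: +399 days → 5 February 2042.
Response Delay Deduction: −284 days → 27 April 2041.

April 27, 2041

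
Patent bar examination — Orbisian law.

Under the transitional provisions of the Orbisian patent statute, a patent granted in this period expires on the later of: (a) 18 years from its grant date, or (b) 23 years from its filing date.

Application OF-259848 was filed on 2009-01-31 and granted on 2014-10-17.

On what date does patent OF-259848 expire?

2032-10-17

(a) grant + 18 years → 17 October 2032.
(b) filing + 23 years → 31 January 2032.
Later of the two: 17 October 2032.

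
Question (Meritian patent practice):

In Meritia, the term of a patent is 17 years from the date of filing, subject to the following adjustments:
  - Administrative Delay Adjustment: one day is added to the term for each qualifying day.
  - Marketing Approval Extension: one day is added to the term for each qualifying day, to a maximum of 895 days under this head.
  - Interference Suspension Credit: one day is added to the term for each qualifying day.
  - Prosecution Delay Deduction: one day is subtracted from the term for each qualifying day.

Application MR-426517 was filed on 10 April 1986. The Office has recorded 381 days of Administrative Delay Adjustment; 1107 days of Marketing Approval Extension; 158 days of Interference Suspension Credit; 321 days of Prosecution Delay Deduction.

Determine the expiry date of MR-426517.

Base term: filing date + 17 years → 10 April 2003.
Administrative Delay Adjustment: +381 days → 25 April 2004.
Marketing Approval Extension: 1107 days claimed exceeds the 895-day cap, so +895 days → 7 October 2006.
Interference Suspension Credit: +158 days → 14 March 2007.
Prosecution Delay Deduction: −321 days → 27 April 2006.

April 27, 2006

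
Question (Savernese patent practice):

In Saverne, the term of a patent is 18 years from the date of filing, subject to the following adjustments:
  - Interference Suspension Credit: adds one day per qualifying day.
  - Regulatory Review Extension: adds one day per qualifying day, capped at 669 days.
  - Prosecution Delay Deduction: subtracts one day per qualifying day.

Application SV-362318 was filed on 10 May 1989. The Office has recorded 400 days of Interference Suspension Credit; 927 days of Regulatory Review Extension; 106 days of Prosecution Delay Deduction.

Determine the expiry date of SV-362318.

2009-12-28

Base term: filing date + 18 years → 10 May 2007.
Interference Suspension Credit: +400 days → 13 June 2008.
Regulatory Review Extension: 927 days claimed exceeds the 669-day cap, so +669 days → 13 April 2010.
Prosecution Delay Deduction: −106 days → 28 December 2009.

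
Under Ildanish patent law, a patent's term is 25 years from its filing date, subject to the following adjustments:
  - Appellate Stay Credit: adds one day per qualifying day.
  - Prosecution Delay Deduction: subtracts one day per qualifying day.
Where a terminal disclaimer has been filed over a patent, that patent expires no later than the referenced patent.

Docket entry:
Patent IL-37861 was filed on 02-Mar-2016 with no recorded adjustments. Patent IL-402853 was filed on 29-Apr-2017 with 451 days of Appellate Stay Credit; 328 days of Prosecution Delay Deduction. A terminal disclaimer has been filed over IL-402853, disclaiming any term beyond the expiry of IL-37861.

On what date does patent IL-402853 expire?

March 2, 2041

Natural term of IL-402853:
  Base: filing + 25 years → 29 April 2042.
  Appellate Stay Credit: +451 days → 24 July 2043.
  Prosecution Delay Deduction: −328 days → 30 August 2042.
Expiry of referenced patent IL-37861:
  Base: filing + 25 years → 2 March 2041.
Terminal disclaimer: IL-402853 expires on the earlier of 30 August 2042 and 2 March 2041.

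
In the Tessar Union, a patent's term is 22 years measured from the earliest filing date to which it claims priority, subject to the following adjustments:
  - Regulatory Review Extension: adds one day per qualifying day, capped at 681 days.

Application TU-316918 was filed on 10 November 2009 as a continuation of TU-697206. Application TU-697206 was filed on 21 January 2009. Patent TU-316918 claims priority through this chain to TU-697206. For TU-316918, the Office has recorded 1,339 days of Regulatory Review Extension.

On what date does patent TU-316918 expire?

December 2, 2032

Earliest priority filing: 21 January 2009.
Base term: 21 January 2009 + 22 years → 21 January 2031.
Regulatory Review Extension: 1339 days claimed exceeds the 681-day cap, so +681 days → 2 December 2032.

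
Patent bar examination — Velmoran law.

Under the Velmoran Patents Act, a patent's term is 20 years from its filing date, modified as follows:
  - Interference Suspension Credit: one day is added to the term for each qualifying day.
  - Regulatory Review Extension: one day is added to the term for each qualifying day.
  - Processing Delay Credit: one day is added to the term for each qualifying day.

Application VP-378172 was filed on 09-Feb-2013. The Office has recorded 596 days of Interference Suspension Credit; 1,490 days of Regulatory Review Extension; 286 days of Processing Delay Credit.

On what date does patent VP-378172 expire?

Base term: filing date + 20 years → 9 February 2033.
Interference Suspension Credit: +596 days → 28 September 2034.
Regulatory Review Extension: +1490 days → 27 October 2038.
Processing Delay Credit: +286 days → 9 August 2039.

August 9, 2039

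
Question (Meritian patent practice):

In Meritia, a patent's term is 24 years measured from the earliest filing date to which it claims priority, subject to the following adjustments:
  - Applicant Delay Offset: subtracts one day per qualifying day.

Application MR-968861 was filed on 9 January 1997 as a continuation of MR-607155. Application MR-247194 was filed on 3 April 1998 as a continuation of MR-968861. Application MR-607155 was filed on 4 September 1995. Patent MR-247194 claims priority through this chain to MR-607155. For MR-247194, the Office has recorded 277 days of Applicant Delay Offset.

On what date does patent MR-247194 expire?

Earliest priority filing: 4 September 1995.
Base term: 4 September 1995 + 24 years → 4 September 2019.
Applicant Delay Offset: −277 days → 1 December 2018.

December 1, 2018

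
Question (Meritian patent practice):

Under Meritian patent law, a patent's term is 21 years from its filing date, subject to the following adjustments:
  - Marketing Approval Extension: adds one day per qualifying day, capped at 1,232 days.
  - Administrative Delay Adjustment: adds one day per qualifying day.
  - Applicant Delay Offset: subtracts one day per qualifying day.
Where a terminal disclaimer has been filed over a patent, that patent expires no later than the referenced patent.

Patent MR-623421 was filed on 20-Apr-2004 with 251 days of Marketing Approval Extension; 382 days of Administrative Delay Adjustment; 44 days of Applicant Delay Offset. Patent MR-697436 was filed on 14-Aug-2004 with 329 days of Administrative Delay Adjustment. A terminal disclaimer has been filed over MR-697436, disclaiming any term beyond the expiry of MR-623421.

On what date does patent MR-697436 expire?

July 9, 2026

Natural term of MR-697436:
  Base: filing + 21 years → 14 August 2025.
  Administrative Delay Adjustment: +329 days → 9 July 2026.
Expiry of referenced patent MR-623421:
  Base: filing + 21 years → 20 April 2025.
  Marketing Approval Extension: 251 days (within the 1232-day cap) → +251 days → 27 December 2025.
  Administrative Delay Adjustment: +382 days → 13 January 2027.
  Applicant Delay Offset: −44 days → 30 November 2026.
Terminal disclaimer: MR-697436 expires on the earlier of 9 July 2026 and 30 November 2026.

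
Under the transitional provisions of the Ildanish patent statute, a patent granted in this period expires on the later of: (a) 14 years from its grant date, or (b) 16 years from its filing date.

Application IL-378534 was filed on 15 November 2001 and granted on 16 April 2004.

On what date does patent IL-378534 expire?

(a) grant + 14 years → 16 April 2018.
(b) filing + 16 years → 15 November 2017.
Later of the two: 16 April 2018.

2018-04-16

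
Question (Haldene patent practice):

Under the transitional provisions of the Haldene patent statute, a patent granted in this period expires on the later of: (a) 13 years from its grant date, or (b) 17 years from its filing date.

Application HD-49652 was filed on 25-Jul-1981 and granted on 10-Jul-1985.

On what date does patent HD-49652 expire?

July 25, 1998

(a) grant + 13 years → 10 July 1998.
(b) filing + 17 years → 25 July 1998.
Later of the two: 25 July 1998.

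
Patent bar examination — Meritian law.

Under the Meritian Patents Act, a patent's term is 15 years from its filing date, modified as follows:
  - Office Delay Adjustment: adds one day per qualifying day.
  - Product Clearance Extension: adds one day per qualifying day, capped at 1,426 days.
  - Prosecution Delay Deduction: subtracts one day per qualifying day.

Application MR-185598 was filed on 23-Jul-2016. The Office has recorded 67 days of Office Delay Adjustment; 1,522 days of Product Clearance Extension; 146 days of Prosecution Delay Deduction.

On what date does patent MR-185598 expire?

Base term: filing date + 15 years → 23 July 2031.
Office Delay Adjustment: +67 days → 28 September 2031.
Product Clearance Extension: 1522 days claimed exceeds the 1426-day cap, so +1426 days → 24 August 2035.
Prosecution Delay Deduction: −146 days → 31 March 2035.

2035-03-31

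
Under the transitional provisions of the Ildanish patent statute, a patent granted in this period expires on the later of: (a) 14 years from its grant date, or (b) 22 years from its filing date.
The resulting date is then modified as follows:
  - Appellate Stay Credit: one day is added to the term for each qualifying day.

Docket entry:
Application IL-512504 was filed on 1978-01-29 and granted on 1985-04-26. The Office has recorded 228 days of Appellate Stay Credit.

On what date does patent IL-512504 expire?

2000-09-13

(a) grant + 14 years → 26 April 1999.
(b) filing + 22 years → 29 January 2000.
Later of the two: 29 January 2000.
Appellate Stay Credit: +228 days → 13 September 2000.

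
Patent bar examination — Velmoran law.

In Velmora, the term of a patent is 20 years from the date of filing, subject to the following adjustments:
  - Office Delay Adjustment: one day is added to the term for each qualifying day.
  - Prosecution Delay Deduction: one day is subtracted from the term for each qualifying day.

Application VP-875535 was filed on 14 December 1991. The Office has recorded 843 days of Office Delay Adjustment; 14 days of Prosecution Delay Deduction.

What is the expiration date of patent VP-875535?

Base term: filing date + 20 years → 14 December 2011.
Office Delay Adjustment: +843 days → 5 April 2014.
Prosecution Delay Deduction: −14 days → 22 March 2014.

2014-03-22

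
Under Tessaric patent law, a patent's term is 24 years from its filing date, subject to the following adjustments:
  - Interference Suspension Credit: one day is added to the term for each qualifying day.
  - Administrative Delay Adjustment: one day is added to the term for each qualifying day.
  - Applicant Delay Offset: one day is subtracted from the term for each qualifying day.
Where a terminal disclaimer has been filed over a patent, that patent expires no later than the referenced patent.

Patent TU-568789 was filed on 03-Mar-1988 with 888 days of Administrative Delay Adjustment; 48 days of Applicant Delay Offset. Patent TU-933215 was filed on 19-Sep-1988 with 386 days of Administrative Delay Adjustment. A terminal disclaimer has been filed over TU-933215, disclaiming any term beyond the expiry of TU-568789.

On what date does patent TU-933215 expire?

2013-10-10

Natural term of TU-933215:
  Base: filing + 24 years → 19 September 2012.
  Administrative Delay Adjustment: +386 days → 10 October 2013.
Expiry of referenced patent TU-568789:
  Base: filing + 24 years → 3 March 2012.
  Administrative Delay Adjustment: +888 days → 8 August 2014.
  Applicant Delay Offset: −48 days → 21 June 2014.
Terminal disclaimer: TU-933215 expires on the earlier of 10 October 2013 and 21 June 2014.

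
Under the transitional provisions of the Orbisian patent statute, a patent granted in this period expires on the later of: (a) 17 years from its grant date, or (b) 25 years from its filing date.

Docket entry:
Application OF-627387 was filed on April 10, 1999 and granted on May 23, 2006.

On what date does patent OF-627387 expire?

2024-04-10

(a) grant + 17 years → 23 May 2023.
(b) filing + 25 years → 10 April 2024.
Later of the two: 10 April 2024.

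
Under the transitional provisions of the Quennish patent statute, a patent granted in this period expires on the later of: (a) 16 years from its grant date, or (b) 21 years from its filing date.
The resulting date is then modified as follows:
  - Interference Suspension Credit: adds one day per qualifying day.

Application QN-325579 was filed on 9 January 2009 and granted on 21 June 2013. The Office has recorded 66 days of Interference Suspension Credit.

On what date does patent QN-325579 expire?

March 16, 2030

(a) grant + 16 years → 21 June 2029.
(b) filing + 21 years → 9 January 2030.
Later of the two: 9 January 2030.
Interference Suspension Credit: +66 days → 16 March 2030.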